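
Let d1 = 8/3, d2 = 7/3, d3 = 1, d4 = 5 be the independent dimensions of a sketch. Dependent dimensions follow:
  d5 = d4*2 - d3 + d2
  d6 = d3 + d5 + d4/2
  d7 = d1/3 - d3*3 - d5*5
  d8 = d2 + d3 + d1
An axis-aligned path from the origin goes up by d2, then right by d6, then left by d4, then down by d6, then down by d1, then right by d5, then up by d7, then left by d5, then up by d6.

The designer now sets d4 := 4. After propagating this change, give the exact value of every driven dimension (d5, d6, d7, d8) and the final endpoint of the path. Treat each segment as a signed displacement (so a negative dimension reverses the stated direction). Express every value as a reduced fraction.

d5 = 28/3
d6 = 37/3
d7 = -439/9
d8 = 6
endpoint = (25/3, -442/9)

Apply edit: d4 := 4
  d5 = d4*2 - d3 + d2 = 28/3
  d6 = d3 + d5 + d4/2 = 37/3
  d7 = d1/3 - d3*3 - d5*5 = -439/9
  d8 = d2 + d3 + d1 = 6
Walk from origin (0, 0):
  seg 1: up by d2 = 7/3 → (0, 7/3)
  seg 2: right by d6 = 37/3 → (37/3, 7/3)
  seg 3: left by d4 = 4 → (25/3, 7/3)
  seg 4: down by d6 = 37/3 → (25/3, -10)
  seg 5: down by d1 = 8/3 → (25/3, -38/3)
  seg 6: right by d5 = 28/3 → (53/3, -38/3)
  seg 7: up by d7 = -439/9 → (53/3, -553/9)
  seg 8: left by d5 = 28/3 → (25/3, -553/9)
  seg 9: up by d6 = 37/3 → (25/3, -442/9)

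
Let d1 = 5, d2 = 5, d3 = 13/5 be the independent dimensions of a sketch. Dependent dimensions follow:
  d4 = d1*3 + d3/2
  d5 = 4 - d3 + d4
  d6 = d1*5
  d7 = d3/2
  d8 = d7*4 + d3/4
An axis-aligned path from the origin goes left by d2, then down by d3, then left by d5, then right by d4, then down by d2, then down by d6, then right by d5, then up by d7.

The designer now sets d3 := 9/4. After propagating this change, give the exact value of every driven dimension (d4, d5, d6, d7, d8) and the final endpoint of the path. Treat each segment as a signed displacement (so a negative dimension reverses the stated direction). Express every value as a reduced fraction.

d4 = 129/8
d5 = 143/8
d6 = 25
d7 = 9/8
d8 = 81/16
endpoint = (89/8, -249/8)

Apply edit: d3 := 9/4
  d4 = d1*3 + d3/2 = 129/8
  d5 = 4 - d3 + d4 = 143/8
  d6 = d1*5 = 25
  d7 = d3/2 = 9/8
  d8 = d7*4 + d3/4 = 81/16
Walk from origin (0, 0):
  seg 1: left by d2 = 5 → (-5, 0)
  seg 2: down by d3 = 9/4 → (-5, -9/4)
  seg 3: left by d5 = 143/8 → (-183/8, -9/4)
  seg 4: right by d4 = 129/8 → (-27/4, -9/4)
  seg 5: down by d2 = 5 → (-27/4, -29/4)
  seg 6: down by d6 = 25 → (-27/4, -129/4)
  seg 7: right by d5 = 143/8 → (89/8, -129/4)
  seg 8: up by d7 = 9/8 → (89/8, -249/8)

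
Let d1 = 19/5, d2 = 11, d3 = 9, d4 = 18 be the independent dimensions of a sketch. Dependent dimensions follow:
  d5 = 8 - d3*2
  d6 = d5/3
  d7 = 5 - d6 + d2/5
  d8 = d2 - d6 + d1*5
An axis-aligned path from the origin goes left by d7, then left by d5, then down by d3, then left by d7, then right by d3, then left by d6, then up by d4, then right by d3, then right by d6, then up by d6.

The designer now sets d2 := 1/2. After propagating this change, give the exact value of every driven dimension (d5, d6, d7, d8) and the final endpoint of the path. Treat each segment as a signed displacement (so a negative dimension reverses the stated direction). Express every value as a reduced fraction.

Apply edit: d2 := 1/2
  d5 = 8 - d3*2 = -10
  d6 = d5/3 = -10/3
  d7 = 5 - d6 + d2/5 = 253/30
  d8 = d2 - d6 + d1*5 = 137/6
Walk from origin (0, 0):
  seg 1: left by d7 = 253/30 → (-253/30, 0)
  seg 2: left by d5 = -10 → (47/30, 0)
  seg 3: down by d3 = 9 → (47/30, -9)
  seg 4: left by d7 = 253/30 → (-103/15, -9)
  seg 5: right by d3 = 9 → (32/15, -9)
  seg 6: left by d6 = -10/3 → (82/15, -9)
  seg 7: up by d4 = 18 → (82/15, 9)
  seg 8: right by d3 = 9 → (217/15, 9)
  seg 9: right by d6 = -10/3 → (167/15, 9)
  seg 10: up by d6 = -10/3 → (167/15, 17/3)

d5 = -10
d6 = -10/3
d7 = 253/30
d8 = 137/6
endpoint = (167/15, 17/3)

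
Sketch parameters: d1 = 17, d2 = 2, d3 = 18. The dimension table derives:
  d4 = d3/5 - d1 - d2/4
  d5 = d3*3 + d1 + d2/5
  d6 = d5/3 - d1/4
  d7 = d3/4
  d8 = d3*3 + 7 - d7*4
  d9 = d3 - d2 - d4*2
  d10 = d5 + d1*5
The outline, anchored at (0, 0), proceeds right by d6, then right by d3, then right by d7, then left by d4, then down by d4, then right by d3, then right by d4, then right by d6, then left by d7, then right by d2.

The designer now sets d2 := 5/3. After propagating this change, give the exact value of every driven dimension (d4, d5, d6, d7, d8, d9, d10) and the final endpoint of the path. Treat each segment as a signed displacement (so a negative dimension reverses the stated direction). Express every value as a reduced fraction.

d4 = -829/60
d5 = 214/3
d6 = 703/36
d7 = 9/2
d8 = 43
d9 = 1319/30
d10 = 469/3
endpoint = (1381/18, 829/60)

Apply edit: d2 := 5/3
  d4 = d3/5 - d1 - d2/4 = -829/60
  d5 = d3*3 + d1 + d2/5 = 214/3
  d6 = d5/3 - d1/4 = 703/36
  d7 = d3/4 = 9/2
  d8 = d3*3 + 7 - d7*4 = 43
  d9 = d3 - d2 - d4*2 = 1319/30
  d10 = d5 + d1*5 = 469/3
Walk from origin (0, 0):
  seg 1: right by d6 = 703/36 → (703/36, 0)
  seg 2: right by d3 = 18 → (1351/36, 0)
  seg 3: right by d7 = 9/2 → (1513/36, 0)
  seg 4: left by d4 = -829/60 → (2513/45, 0)
  seg 5: down by d4 = -829/60 → (2513/45, 829/60)
  seg 6: right by d3 = 18 → (3323/45, 829/60)
  seg 7: right by d4 = -829/60 → (2161/36, 829/60)
  seg 8: right by d6 = 703/36 → (716/9, 829/60)
  seg 9: left by d7 = 9/2 → (1351/18, 829/60)
  seg 10: right by d2 = 5/3 → (1381/18, 829/60)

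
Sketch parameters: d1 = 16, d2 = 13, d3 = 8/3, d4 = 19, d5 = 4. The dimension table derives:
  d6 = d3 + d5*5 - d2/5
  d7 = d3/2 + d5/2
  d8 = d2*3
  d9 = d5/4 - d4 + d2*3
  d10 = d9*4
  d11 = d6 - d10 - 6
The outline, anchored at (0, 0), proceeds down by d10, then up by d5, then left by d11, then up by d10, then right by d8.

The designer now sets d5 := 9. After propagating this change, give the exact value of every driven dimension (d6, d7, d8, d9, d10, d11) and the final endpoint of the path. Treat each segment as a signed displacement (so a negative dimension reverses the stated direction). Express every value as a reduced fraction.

d6 = 676/15
d7 = 35/6
d8 = 39
d9 = 89/4
d10 = 89
d11 = -749/15
endpoint = (1334/15, 9)

Apply edit: d5 := 9
  d6 = d3 + d5*5 - d2/5 = 676/15
  d7 = d3/2 + d5/2 = 35/6
  d8 = d2*3 = 39
  d9 = d5/4 - d4 + d2*3 = 89/4
  d10 = d9*4 = 89
  d11 = d6 - d10 - 6 = -749/15
Walk from origin (0, 0):
  seg 1: down by d10 = 89 → (0, -89)
  seg 2: up by d5 = 9 → (0, -80)
  seg 3: left by d11 = -749/15 → (749/15, -80)
  seg 4: up by d10 = 89 → (749/15, 9)
  seg 5: right by d8 = 39 → (1334/15, 9)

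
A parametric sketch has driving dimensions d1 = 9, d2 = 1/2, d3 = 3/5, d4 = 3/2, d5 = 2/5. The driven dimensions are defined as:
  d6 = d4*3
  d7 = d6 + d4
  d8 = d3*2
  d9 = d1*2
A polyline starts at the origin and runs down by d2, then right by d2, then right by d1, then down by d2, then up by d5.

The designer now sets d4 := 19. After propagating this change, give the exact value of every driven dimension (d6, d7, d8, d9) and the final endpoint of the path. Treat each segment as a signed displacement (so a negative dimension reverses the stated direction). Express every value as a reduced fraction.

Apply edit: d4 := 19
  d6 = d4*3 = 57
  d7 = d6 + d4 = 76
  d8 = d3*2 = 6/5
  d9 = d1*2 = 18
Walk from origin (0, 0):
  seg 1: down by d2 = 1/2 → (0, -1/2)
  seg 2: right by d2 = 1/2 → (1/2, -1/2)
  seg 3: right by d1 = 9 → (19/2, -1/2)
  seg 4: down by d2 = 1/2 → (19/2, -1)
  seg 5: up by d5 = 2/5 → (19/2, -3/5)

d6 = 57
d7 = 76
d8 = 6/5
d9 = 18
endpoint = (19/2, -3/5)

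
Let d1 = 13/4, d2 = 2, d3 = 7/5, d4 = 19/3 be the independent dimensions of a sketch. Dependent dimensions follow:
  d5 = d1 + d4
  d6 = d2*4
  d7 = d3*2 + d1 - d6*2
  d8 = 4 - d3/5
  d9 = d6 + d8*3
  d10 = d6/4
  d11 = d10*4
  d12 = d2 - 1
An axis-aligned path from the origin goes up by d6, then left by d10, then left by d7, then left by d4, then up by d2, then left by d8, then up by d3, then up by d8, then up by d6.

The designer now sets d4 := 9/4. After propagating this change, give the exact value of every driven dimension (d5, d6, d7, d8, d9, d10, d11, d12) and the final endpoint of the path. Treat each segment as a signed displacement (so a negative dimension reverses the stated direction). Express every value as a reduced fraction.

Apply edit: d4 := 9/4
  d5 = d1 + d4 = 11/2
  d6 = d2*4 = 8
  d7 = d3*2 + d1 - d6*2 = -199/20
  d8 = 4 - d3/5 = 93/25
  d9 = d6 + d8*3 = 479/25
  d10 = d6/4 = 2
  d11 = d10*4 = 8
  d12 = d2 - 1 = 1
Walk from origin (0, 0):
  seg 1: up by d6 = 8 → (0, 8)
  seg 2: left by d10 = 2 → (-2, 8)
  seg 3: left by d7 = -199/20 → (159/20, 8)
  seg 4: left by d4 = 9/4 → (57/10, 8)
  seg 5: up by d2 = 2 → (57/10, 10)
  seg 6: left by d8 = 93/25 → (99/50, 10)
  seg 7: up by d3 = 7/5 → (99/50, 57/5)
  seg 8: up by d8 = 93/25 → (99/50, 378/25)
  seg 9: up by d6 = 8 → (99/50, 578/25)

d5 = 11/2
d6 = 8
d7 = -199/20
d8 = 93/25
d9 = 479/25
d10 = 2
d11 = 8
d12 = 1
endpoint = (99/50, 578/25)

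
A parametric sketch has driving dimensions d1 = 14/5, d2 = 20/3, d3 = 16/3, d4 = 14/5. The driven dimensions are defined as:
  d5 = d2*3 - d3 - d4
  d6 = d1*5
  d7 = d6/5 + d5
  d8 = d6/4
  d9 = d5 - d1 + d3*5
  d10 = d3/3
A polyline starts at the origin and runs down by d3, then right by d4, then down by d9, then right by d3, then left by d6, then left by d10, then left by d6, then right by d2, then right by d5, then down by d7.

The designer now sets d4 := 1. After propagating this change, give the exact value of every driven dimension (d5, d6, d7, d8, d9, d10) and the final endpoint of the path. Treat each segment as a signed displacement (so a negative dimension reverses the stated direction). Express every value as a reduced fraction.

d5 = 41/3
d6 = 14
d7 = 247/15
d8 = 7/2
d9 = 563/15
d10 = 16/9
endpoint = (-28/9, -178/3)

Apply edit: d4 := 1
  d5 = d2*3 - d3 - d4 = 41/3
  d6 = d1*5 = 14
  d7 = d6/5 + d5 = 247/15
  d8 = d6/4 = 7/2
  d9 = d5 - d1 + d3*5 = 563/15
  d10 = d3/3 = 16/9
Walk from origin (0, 0):
  seg 1: down by d3 = 16/3 → (0, -16/3)
  seg 2: right by d4 = 1 → (1, -16/3)
  seg 3: down by d9 = 563/15 → (1, -643/15)
  seg 4: right by d3 = 16/3 → (19/3, -643/15)
  seg 5: left by d6 = 14 → (-23/3, -643/15)
  seg 6: left by d10 = 16/9 → (-85/9, -643/15)
  seg 7: left by d6 = 14 → (-211/9, -643/15)
  seg 8: right by d2 = 20/3 → (-151/9, -643/15)
  seg 9: right by d5 = 41/3 → (-28/9, -643/15)
  seg 10: down by d7 = 247/15 → (-28/9, -178/3)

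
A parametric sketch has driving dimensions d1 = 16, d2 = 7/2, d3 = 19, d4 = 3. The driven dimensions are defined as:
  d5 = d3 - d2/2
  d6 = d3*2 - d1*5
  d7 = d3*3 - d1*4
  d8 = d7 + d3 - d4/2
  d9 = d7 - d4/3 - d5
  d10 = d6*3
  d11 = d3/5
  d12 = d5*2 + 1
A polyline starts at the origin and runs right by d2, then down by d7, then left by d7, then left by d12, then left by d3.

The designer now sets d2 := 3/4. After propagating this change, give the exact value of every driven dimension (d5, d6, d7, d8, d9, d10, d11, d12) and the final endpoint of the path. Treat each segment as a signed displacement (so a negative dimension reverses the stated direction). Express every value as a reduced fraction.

d5 = 149/8
d6 = -42
d7 = -7
d8 = 21/2
d9 = -213/8
d10 = -126
d11 = 19/5
d12 = 153/4
endpoint = (-99/2, 7)

Apply edit: d2 := 3/4
  d5 = d3 - d2/2 = 149/8
  d6 = d3*2 - d1*5 = -42
  d7 = d3*3 - d1*4 = -7
  d8 = d7 + d3 - d4/2 = 21/2
  d9 = d7 - d4/3 - d5 = -213/8
  d10 = d6*3 = -126
  d11 = d3/5 = 19/5
  d12 = d5*2 + 1 = 153/4
Walk from origin (0, 0):
  seg 1: right by d2 = 3/4 → (3/4, 0)
  seg 2: down by d7 = -7 → (3/4, 7)
  seg 3: left by d7 = -7 → (31/4, 7)
  seg 4: left by d12 = 153/4 → (-61/2, 7)
  seg 5: left by d3 = 19 → (-99/2, 7)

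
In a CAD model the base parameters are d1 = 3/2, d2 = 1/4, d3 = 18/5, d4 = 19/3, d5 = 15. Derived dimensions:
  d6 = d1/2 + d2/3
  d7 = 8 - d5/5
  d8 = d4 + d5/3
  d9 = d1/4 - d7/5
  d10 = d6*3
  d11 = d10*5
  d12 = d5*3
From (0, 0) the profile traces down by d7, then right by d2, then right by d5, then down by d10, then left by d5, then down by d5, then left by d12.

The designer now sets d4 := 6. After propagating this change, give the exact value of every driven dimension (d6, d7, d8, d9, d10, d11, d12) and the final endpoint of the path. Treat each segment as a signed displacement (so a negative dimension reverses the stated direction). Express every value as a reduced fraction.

Apply edit: d4 := 6
  d6 = d1/2 + d2/3 = 5/6
  d7 = 8 - d5/5 = 5
  d8 = d4 + d5/3 = 11
  d9 = d1/4 - d7/5 = -5/8
  d10 = d6*3 = 5/2
  d11 = d10*5 = 25/2
  d12 = d5*3 = 45
Walk from origin (0, 0):
  seg 1: down by d7 = 5 → (0, -5)
  seg 2: right by d2 = 1/4 → (1/4, -5)
  seg 3: right by d5 = 15 → (61/4, -5)
  seg 4: down by d10 = 5/2 → (61/4, -15/2)
  seg 5: left by d5 = 15 → (1/4, -15/2)
  seg 6: down by d5 = 15 → (1/4, -45/2)
  seg 7: left by d12 = 45 → (-179/4, -45/2)

d6 = 5/6
d7 = 5
d8 = 11
d9 = -5/8
d10 = 5/2
d11 = 25/2
d12 = 45
endpoint = (-179/4, -45/2)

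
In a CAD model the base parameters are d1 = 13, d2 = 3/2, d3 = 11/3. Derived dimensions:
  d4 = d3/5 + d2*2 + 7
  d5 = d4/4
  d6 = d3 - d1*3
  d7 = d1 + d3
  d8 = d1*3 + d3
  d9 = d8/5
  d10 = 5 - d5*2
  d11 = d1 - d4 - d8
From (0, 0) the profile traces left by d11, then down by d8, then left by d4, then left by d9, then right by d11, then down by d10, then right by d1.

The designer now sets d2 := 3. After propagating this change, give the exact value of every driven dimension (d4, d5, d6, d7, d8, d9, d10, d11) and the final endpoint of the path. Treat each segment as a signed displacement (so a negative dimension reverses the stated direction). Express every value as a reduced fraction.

Apply edit: d2 := 3
  d4 = d3/5 + d2*2 + 7 = 206/15
  d5 = d4/4 = 103/30
  d6 = d3 - d1*3 = -106/3
  d7 = d1 + d3 = 50/3
  d8 = d1*3 + d3 = 128/3
  d9 = d8/5 = 128/15
  d10 = 5 - d5*2 = -28/15
  d11 = d1 - d4 - d8 = -217/5
Walk from origin (0, 0):
  seg 1: left by d11 = -217/5 → (217/5, 0)
  seg 2: down by d8 = 128/3 → (217/5, -128/3)
  seg 3: left by d4 = 206/15 → (89/3, -128/3)
  seg 4: left by d9 = 128/15 → (317/15, -128/3)
  seg 5: right by d11 = -217/5 → (-334/15, -128/3)
  seg 6: down by d10 = -28/15 → (-334/15, -204/5)
  seg 7: right by d1 = 13 → (-139/15, -204/5)

d4 = 206/15
d5 = 103/30
d6 = -106/3
d7 = 50/3
d8 = 128/3
d9 = 128/15
d10 = -28/15
d11 = -217/5
endpoint = (-139/15, -204/5)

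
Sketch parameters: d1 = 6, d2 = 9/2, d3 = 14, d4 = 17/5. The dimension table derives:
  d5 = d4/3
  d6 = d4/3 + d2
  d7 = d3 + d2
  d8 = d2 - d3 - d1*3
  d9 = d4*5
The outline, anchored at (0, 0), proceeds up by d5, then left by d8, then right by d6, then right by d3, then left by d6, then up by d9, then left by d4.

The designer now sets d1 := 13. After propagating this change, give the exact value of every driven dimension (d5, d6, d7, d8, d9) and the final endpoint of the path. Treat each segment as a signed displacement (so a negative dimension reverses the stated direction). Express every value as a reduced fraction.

d5 = 17/15
d6 = 169/30
d7 = 37/2
d8 = -97/2
d9 = 17
endpoint = (591/10, 272/15)

Apply edit: d1 := 13
  d5 = d4/3 = 17/15
  d6 = d4/3 + d2 = 169/30
  d7 = d3 + d2 = 37/2
  d8 = d2 - d3 - d1*3 = -97/2
  d9 = d4*5 = 17
Walk from origin (0, 0):
  seg 1: up by d5 = 17/15 → (0, 17/15)
  seg 2: left by d8 = -97/2 → (97/2, 17/15)
  seg 3: right by d6 = 169/30 → (812/15, 17/15)
  seg 4: right by d3 = 14 → (1022/15, 17/15)
  seg 5: left by d6 = 169/30 → (125/2, 17/15)
  seg 6: up by d9 = 17 → (125/2, 272/15)
  seg 7: left by d4 = 17/5 → (591/10, 272/15)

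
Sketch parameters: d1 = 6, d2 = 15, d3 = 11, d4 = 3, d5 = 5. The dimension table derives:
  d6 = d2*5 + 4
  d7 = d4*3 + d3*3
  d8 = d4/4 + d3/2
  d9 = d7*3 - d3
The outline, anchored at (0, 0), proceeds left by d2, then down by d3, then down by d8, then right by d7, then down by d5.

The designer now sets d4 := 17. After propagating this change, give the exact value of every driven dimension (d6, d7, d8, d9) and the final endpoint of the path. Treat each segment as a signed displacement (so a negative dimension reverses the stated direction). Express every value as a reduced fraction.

d6 = 79
d7 = 84
d8 = 39/4
d9 = 241
endpoint = (69, -103/4)

Apply edit: d4 := 17
  d6 = d2*5 + 4 = 79
  d7 = d4*3 + d3*3 = 84
  d8 = d4/4 + d3/2 = 39/4
  d9 = d7*3 - d3 = 241
Walk from origin (0, 0):
  seg 1: left by d2 = 15 → (-15, 0)
  seg 2: down by d3 = 11 → (-15, -11)
  seg 3: down by d8 = 39/4 → (-15, -83/4)
  seg 4: right by d7 = 84 → (69, -83/4)
  seg 5: down by d5 = 5 → (69, -103/4)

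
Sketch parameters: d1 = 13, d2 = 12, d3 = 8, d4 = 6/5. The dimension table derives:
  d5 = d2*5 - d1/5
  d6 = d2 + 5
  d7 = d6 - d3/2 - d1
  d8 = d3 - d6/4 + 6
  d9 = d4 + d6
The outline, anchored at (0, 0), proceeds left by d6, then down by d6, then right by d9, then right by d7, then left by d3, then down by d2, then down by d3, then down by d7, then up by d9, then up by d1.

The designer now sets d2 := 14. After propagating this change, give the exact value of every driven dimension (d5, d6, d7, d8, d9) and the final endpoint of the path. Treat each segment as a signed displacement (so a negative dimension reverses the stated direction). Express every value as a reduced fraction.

Apply edit: d2 := 14
  d5 = d2*5 - d1/5 = 337/5
  d6 = d2 + 5 = 19
  d7 = d6 - d3/2 - d1 = 2
  d8 = d3 - d6/4 + 6 = 37/4
  d9 = d4 + d6 = 101/5
Walk from origin (0, 0):
  seg 1: left by d6 = 19 → (-19, 0)
  seg 2: down by d6 = 19 → (-19, -19)
  seg 3: right by d9 = 101/5 → (6/5, -19)
  seg 4: right by d7 = 2 → (16/5, -19)
  seg 5: left by d3 = 8 → (-24/5, -19)
  seg 6: down by d2 = 14 → (-24/5, -33)
  seg 7: down by d3 = 8 → (-24/5, -41)
  seg 8: down by d7 = 2 → (-24/5, -43)
  seg 9: up by d9 = 101/5 → (-24/5, -114/5)
  seg 10: up by d1 = 13 → (-24/5, -49/5)

d5 = 337/5
d6 = 19
d7 = 2
d8 = 37/4
d9 = 101/5
endpoint = (-24/5, -49/5)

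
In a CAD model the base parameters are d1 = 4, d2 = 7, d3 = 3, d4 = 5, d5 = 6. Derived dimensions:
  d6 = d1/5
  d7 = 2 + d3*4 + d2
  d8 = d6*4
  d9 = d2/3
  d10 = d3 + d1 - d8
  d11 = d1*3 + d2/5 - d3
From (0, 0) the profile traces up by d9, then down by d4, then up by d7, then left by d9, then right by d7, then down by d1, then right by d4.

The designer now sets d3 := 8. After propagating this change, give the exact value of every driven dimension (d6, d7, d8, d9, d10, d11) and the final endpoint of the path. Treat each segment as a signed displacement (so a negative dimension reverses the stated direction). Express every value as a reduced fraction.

Apply edit: d3 := 8
  d6 = d1/5 = 4/5
  d7 = 2 + d3*4 + d2 = 41
  d8 = d6*4 = 16/5
  d9 = d2/3 = 7/3
  d10 = d3 + d1 - d8 = 44/5
  d11 = d1*3 + d2/5 - d3 = 27/5
Walk from origin (0, 0):
  seg 1: up by d9 = 7/3 → (0, 7/3)
  seg 2: down by d4 = 5 → (0, -8/3)
  seg 3: up by d7 = 41 → (0, 115/3)
  seg 4: left by d9 = 7/3 → (-7/3, 115/3)
  seg 5: right by d7 = 41 → (116/3, 115/3)
  seg 6: down by d1 = 4 → (116/3, 103/3)
  seg 7: right by d4 = 5 → (131/3, 103/3)

d6 = 4/5
d7 = 41
d8 = 16/5
d9 = 7/3
d10 = 44/5
d11 = 27/5
endpoint = (131/3, 103/3)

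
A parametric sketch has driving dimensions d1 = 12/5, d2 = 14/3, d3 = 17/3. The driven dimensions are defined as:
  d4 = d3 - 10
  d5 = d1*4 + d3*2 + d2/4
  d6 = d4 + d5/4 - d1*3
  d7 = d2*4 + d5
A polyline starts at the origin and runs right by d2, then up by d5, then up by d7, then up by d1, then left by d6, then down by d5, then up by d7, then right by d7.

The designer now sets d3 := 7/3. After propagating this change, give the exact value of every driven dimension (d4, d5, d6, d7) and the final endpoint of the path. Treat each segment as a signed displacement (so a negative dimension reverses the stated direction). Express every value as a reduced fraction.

d4 = -23/3
d5 = 463/30
d6 = -1321/120
d7 = 341/10
endpoint = (1991/40, 353/5)

Apply edit: d3 := 7/3
  d4 = d3 - 10 = -23/3
  d5 = d1*4 + d3*2 + d2/4 = 463/30
  d6 = d4 + d5/4 - d1*3 = -1321/120
  d7 = d2*4 + d5 = 341/10
Walk from origin (0, 0):
  seg 1: right by d2 = 14/3 → (14/3, 0)
  seg 2: up by d5 = 463/30 → (14/3, 463/30)
  seg 3: up by d7 = 341/10 → (14/3, 743/15)
  seg 4: up by d1 = 12/5 → (14/3, 779/15)
  seg 5: left by d6 = -1321/120 → (627/40, 779/15)
  seg 6: down by d5 = 463/30 → (627/40, 73/2)
  seg 7: up by d7 = 341/10 → (627/40, 353/5)
  seg 8: right by d7 = 341/10 → (1991/40, 353/5)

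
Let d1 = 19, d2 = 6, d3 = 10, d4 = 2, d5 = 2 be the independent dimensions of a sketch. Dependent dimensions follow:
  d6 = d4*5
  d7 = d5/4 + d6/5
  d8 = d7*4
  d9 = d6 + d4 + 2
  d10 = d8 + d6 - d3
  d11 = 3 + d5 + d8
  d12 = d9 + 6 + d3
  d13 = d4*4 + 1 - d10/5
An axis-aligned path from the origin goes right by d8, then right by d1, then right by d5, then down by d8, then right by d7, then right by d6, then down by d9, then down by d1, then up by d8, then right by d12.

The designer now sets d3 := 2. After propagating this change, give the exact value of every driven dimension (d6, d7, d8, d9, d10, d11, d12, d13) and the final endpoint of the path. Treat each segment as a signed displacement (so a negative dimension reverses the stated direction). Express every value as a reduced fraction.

Apply edit: d3 := 2
  d6 = d4*5 = 10
  d7 = d5/4 + d6/5 = 5/2
  d8 = d7*4 = 10
  d9 = d6 + d4 + 2 = 14
  d10 = d8 + d6 - d3 = 18
  d11 = 3 + d5 + d8 = 15
  d12 = d9 + 6 + d3 = 22
  d13 = d4*4 + 1 - d10/5 = 27/5
Walk from origin (0, 0):
  seg 1: right by d8 = 10 → (10, 0)
  seg 2: right by d1 = 19 → (29, 0)
  seg 3: right by d5 = 2 → (31, 0)
  seg 4: down by d8 = 10 → (31, -10)
  seg 5: right by d7 = 5/2 → (67/2, -10)
  seg 6: right by d6 = 10 → (87/2, -10)
  seg 7: down by d9 = 14 → (87/2, -24)
  seg 8: down by d1 = 19 → (87/2, -43)
  seg 9: up by d8 = 10 → (87/2, -33)
  seg 10: right by d12 = 22 → (131/2, -33)

d6 = 10
d7 = 5/2
d8 = 10
d9 = 14
d10 = 18
d11 = 15
d12 = 22
d13 = 27/5
endpoint = (131/2, -33)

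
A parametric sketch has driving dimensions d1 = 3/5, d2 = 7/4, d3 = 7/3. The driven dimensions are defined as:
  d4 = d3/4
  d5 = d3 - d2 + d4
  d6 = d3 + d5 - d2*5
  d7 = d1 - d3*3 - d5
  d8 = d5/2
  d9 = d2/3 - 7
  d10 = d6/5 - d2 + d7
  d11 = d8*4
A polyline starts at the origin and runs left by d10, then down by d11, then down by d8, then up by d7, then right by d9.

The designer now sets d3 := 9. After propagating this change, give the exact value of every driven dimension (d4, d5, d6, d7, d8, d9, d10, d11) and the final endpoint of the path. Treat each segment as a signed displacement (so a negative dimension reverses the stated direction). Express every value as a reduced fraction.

d4 = 9/4
d5 = 19/2
d6 = 39/4
d7 = -359/10
d8 = 19/4
d9 = -77/12
d10 = -357/10
d11 = 19
endpoint = (1757/60, -1193/20)

Apply edit: d3 := 9
  d4 = d3/4 = 9/4
  d5 = d3 - d2 + d4 = 19/2
  d6 = d3 + d5 - d2*5 = 39/4
  d7 = d1 - d3*3 - d5 = -359/10
  d8 = d5/2 = 19/4
  d9 = d2/3 - 7 = -77/12
  d10 = d6/5 - d2 + d7 = -357/10
  d11 = d8*4 = 19
Walk from origin (0, 0):
  seg 1: left by d10 = -357/10 → (357/10, 0)
  seg 2: down by d11 = 19 → (357/10, -19)
  seg 3: down by d8 = 19/4 → (357/10, -95/4)
  seg 4: up by d7 = -359/10 → (357/10, -1193/20)
  seg 5: right by d9 = -77/12 → (1757/60, -1193/20)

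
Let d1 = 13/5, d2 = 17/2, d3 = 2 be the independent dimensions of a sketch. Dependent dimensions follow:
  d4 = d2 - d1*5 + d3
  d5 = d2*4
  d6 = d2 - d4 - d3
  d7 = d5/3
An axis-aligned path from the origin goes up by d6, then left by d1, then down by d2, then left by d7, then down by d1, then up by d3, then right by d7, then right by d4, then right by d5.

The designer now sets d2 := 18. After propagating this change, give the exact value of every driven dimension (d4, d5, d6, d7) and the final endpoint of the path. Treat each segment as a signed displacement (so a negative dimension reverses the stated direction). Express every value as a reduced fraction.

Apply edit: d2 := 18
  d4 = d2 - d1*5 + d3 = 7
  d5 = d2*4 = 72
  d6 = d2 - d4 - d3 = 9
  d7 = d5/3 = 24
Walk from origin (0, 0):
  seg 1: up by d6 = 9 → (0, 9)
  seg 2: left by d1 = 13/5 → (-13/5, 9)
  seg 3: down by d2 = 18 → (-13/5, -9)
  seg 4: left by d7 = 24 → (-133/5, -9)
  seg 5: down by d1 = 13/5 → (-133/5, -58/5)
  seg 6: up by d3 = 2 → (-133/5, -48/5)
  seg 7: right by d7 = 24 → (-13/5, -48/5)
  seg 8: right by d4 = 7 → (22/5, -48/5)
  seg 9: right by d5 = 72 → (382/5, -48/5)

d4 = 7
d5 = 72
d6 = 9
d7 = 24
endpoint = (382/5, -48/5)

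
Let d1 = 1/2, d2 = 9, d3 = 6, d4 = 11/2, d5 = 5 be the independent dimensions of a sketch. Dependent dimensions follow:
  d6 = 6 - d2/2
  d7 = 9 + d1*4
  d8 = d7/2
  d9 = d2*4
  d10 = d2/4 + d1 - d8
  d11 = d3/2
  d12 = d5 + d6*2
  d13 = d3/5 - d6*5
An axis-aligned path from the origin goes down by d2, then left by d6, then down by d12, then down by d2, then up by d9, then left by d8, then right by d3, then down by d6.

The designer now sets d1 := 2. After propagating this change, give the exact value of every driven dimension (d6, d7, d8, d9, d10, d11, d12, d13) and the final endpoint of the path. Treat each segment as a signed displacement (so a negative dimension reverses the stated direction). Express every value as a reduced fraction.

d6 = 3/2
d7 = 17
d8 = 17/2
d9 = 36
d10 = -17/4
d11 = 3
d12 = 8
d13 = -63/10
endpoint = (-4, 17/2)

Apply edit: d1 := 2
  d6 = 6 - d2/2 = 3/2
  d7 = 9 + d1*4 = 17
  d8 = d7/2 = 17/2
  d9 = d2*4 = 36
  d10 = d2/4 + d1 - d8 = -17/4
  d11 = d3/2 = 3
  d12 = d5 + d6*2 = 8
  d13 = d3/5 - d6*5 = -63/10
Walk from origin (0, 0):
  seg 1: down by d2 = 9 → (0, -9)
  seg 2: left by d6 = 3/2 → (-3/2, -9)
  seg 3: down by d12 = 8 → (-3/2, -17)
  seg 4: down by d2 = 9 → (-3/2, -26)
  seg 5: up by d9 = 36 → (-3/2, 10)
  seg 6: left by d8 = 17/2 → (-10, 10)
  seg 7: right by d3 = 6 → (-4, 10)
  seg 8: down by d6 = 3/2 → (-4, 17/2)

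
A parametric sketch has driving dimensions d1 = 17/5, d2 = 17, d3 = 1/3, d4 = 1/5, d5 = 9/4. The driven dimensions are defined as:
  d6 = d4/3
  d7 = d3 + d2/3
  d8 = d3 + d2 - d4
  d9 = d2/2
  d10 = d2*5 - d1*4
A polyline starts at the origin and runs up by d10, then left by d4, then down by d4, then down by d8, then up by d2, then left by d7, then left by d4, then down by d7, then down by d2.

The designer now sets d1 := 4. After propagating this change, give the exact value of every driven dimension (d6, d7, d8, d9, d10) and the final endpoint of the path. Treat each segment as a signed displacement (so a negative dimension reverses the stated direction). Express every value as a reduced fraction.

Apply edit: d1 := 4
  d6 = d4/3 = 1/15
  d7 = d3 + d2/3 = 6
  d8 = d3 + d2 - d4 = 257/15
  d9 = d2/2 = 17/2
  d10 = d2*5 - d1*4 = 69
Walk from origin (0, 0):
  seg 1: up by d10 = 69 → (0, 69)
  seg 2: left by d4 = 1/5 → (-1/5, 69)
  seg 3: down by d4 = 1/5 → (-1/5, 344/5)
  seg 4: down by d8 = 257/15 → (-1/5, 155/3)
  seg 5: up by d2 = 17 → (-1/5, 206/3)
  seg 6: left by d7 = 6 → (-31/5, 206/3)
  seg 7: left by d4 = 1/5 → (-32/5, 206/3)
  seg 8: down by d7 = 6 → (-32/5, 188/3)
  seg 9: down by d2 = 17 → (-32/5, 137/3)

d6 = 1/15
d7 = 6
d8 = 257/15
d9 = 17/2
d10 = 69
endpoint = (-32/5, 137/3)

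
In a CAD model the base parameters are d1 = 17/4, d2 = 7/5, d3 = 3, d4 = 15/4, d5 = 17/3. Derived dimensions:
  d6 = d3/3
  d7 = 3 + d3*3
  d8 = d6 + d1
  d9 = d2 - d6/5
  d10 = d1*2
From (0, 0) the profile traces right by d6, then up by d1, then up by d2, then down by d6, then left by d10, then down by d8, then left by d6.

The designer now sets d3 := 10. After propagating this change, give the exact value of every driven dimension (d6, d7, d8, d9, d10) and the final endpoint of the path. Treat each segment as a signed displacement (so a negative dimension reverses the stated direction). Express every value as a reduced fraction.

d6 = 10/3
d7 = 33
d8 = 91/12
d9 = 11/15
d10 = 17/2
endpoint = (-17/2, -79/15)

Apply edit: d3 := 10
  d6 = d3/3 = 10/3
  d7 = 3 + d3*3 = 33
  d8 = d6 + d1 = 91/12
  d9 = d2 - d6/5 = 11/15
  d10 = d1*2 = 17/2
Walk from origin (0, 0):
  seg 1: right by d6 = 10/3 → (10/3, 0)
  seg 2: up by d1 = 17/4 → (10/3, 17/4)
  seg 3: up by d2 = 7/5 → (10/3, 113/20)
  seg 4: down by d6 = 10/3 → (10/3, 139/60)
  seg 5: left by d10 = 17/2 → (-31/6, 139/60)
  seg 6: down by d8 = 91/12 → (-31/6, -79/15)
  seg 7: left by d6 = 10/3 → (-17/2, -79/15)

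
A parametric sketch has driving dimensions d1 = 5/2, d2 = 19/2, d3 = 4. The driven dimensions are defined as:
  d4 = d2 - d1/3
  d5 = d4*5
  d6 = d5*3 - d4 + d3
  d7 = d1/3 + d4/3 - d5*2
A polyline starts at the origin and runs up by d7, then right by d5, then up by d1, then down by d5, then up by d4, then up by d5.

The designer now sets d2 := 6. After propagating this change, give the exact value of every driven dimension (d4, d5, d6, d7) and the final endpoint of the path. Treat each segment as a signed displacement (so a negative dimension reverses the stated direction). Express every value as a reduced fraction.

Apply edit: d2 := 6
  d4 = d2 - d1/3 = 31/6
  d5 = d4*5 = 155/6
  d6 = d5*3 - d4 + d3 = 229/3
  d7 = d1/3 + d4/3 - d5*2 = -442/9
Walk from origin (0, 0):
  seg 1: up by d7 = -442/9 → (0, -442/9)
  seg 2: right by d5 = 155/6 → (155/6, -442/9)
  seg 3: up by d1 = 5/2 → (155/6, -839/18)
  seg 4: down by d5 = 155/6 → (155/6, -652/9)
  seg 5: up by d4 = 31/6 → (155/6, -1211/18)
  seg 6: up by d5 = 155/6 → (155/6, -373/9)

d4 = 31/6
d5 = 155/6
d6 = 229/3
d7 = -442/9
endpoint = (155/6, -373/9)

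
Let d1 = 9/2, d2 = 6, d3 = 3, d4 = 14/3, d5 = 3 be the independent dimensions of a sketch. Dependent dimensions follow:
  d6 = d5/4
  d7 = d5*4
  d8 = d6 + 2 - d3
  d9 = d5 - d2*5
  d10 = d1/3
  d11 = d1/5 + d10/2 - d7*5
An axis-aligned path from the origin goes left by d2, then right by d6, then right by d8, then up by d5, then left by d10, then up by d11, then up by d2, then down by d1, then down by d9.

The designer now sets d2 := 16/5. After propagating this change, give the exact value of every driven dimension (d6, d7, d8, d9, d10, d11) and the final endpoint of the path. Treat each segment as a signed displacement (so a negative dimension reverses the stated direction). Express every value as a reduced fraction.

Apply edit: d2 := 16/5
  d6 = d5/4 = 3/4
  d7 = d5*4 = 12
  d8 = d6 + 2 - d3 = -1/4
  d9 = d5 - d2*5 = -13
  d10 = d1/3 = 3/2
  d11 = d1/5 + d10/2 - d7*5 = -1167/20
Walk from origin (0, 0):
  seg 1: left by d2 = 16/5 → (-16/5, 0)
  seg 2: right by d6 = 3/4 → (-49/20, 0)
  seg 3: right by d8 = -1/4 → (-27/10, 0)
  seg 4: up by d5 = 3 → (-27/10, 3)
  seg 5: left by d10 = 3/2 → (-21/5, 3)
  seg 6: up by d11 = -1167/20 → (-21/5, -1107/20)
  seg 7: up by d2 = 16/5 → (-21/5, -1043/20)
  seg 8: down by d1 = 9/2 → (-21/5, -1133/20)
  seg 9: down by d9 = -13 → (-21/5, -873/20)

d6 = 3/4
d7 = 12
d8 = -1/4
d9 = -13
d10 = 3/2
d11 = -1167/20
endpoint = (-21/5, -873/20)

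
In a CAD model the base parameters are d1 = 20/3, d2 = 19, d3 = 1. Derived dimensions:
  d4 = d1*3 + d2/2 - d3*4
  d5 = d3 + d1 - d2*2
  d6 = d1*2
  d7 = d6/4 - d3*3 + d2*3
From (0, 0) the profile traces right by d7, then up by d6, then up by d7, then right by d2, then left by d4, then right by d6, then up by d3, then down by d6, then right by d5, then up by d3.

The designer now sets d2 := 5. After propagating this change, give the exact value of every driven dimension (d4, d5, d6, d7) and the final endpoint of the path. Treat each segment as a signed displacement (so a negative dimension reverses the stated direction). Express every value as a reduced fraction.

Apply edit: d2 := 5
  d4 = d1*3 + d2/2 - d3*4 = 37/2
  d5 = d3 + d1 - d2*2 = -7/3
  d6 = d1*2 = 40/3
  d7 = d6/4 - d3*3 + d2*3 = 46/3
Walk from origin (0, 0):
  seg 1: right by d7 = 46/3 → (46/3, 0)
  seg 2: up by d6 = 40/3 → (46/3, 40/3)
  seg 3: up by d7 = 46/3 → (46/3, 86/3)
  seg 4: right by d2 = 5 → (61/3, 86/3)
  seg 5: left by d4 = 37/2 → (11/6, 86/3)
  seg 6: right by d6 = 40/3 → (91/6, 86/3)
  seg 7: up by d3 = 1 → (91/6, 89/3)
  seg 8: down by d6 = 40/3 → (91/6, 49/3)
  seg 9: right by d5 = -7/3 → (77/6, 49/3)
  seg 10: up by d3 = 1 → (77/6, 52/3)

d4 = 37/2
d5 = -7/3
d6 = 40/3
d7 = 46/3
endpoint = (77/6, 52/3)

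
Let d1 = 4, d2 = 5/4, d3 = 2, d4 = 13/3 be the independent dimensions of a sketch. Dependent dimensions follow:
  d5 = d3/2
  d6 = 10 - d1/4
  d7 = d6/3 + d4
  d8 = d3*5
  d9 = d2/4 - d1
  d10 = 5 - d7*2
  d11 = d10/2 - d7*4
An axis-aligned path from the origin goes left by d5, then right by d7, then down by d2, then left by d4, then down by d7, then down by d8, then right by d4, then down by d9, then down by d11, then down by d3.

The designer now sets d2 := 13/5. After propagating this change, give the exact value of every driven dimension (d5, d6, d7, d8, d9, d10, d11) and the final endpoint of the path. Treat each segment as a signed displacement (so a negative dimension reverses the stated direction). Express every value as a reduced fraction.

Apply edit: d2 := 13/5
  d5 = d3/2 = 1
  d6 = 10 - d1/4 = 9
  d7 = d6/3 + d4 = 22/3
  d8 = d3*5 = 10
  d9 = d2/4 - d1 = -67/20
  d10 = 5 - d7*2 = -29/3
  d11 = d10/2 - d7*4 = -205/6
Walk from origin (0, 0):
  seg 1: left by d5 = 1 → (-1, 0)
  seg 2: right by d7 = 22/3 → (19/3, 0)
  seg 3: down by d2 = 13/5 → (19/3, -13/5)
  seg 4: left by d4 = 13/3 → (2, -13/5)
  seg 5: down by d7 = 22/3 → (2, -149/15)
  seg 6: down by d8 = 10 → (2, -299/15)
  seg 7: right by d4 = 13/3 → (19/3, -299/15)
  seg 8: down by d9 = -67/20 → (19/3, -199/12)
  seg 9: down by d11 = -205/6 → (19/3, 211/12)
  seg 10: down by d3 = 2 → (19/3, 187/12)

d5 = 1
d6 = 9
d7 = 22/3
d8 = 10
d9 = -67/20
d10 = -29/3
d11 = -205/6
endpoint = (19/3, 187/12)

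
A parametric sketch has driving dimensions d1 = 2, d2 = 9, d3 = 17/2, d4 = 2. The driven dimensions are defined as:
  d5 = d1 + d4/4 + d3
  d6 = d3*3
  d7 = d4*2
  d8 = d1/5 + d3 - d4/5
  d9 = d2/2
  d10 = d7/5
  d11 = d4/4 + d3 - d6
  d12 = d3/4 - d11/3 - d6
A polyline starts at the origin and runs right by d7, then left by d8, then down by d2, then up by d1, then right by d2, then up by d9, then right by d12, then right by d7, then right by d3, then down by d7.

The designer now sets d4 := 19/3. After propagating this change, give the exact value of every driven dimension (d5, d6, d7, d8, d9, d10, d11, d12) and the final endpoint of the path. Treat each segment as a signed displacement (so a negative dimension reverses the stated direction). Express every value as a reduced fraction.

Apply edit: d4 := 19/3
  d5 = d1 + d4/4 + d3 = 145/12
  d6 = d3*3 = 51/2
  d7 = d4*2 = 38/3
  d8 = d1/5 + d3 - d4/5 = 229/30
  d9 = d2/2 = 9/2
  d10 = d7/5 = 38/15
  d11 = d4/4 + d3 - d6 = -185/12
  d12 = d3/4 - d11/3 - d6 = -1313/72
Walk from origin (0, 0):
  seg 1: right by d7 = 38/3 → (38/3, 0)
  seg 2: left by d8 = 229/30 → (151/30, 0)
  seg 3: down by d2 = 9 → (151/30, -9)
  seg 4: up by d1 = 2 → (151/30, -7)
  seg 5: right by d2 = 9 → (421/30, -7)
  seg 6: up by d9 = 9/2 → (421/30, -5/2)
  seg 7: right by d12 = -1313/72 → (-1513/360, -5/2)
  seg 8: right by d7 = 38/3 → (3047/360, -5/2)
  seg 9: right by d3 = 17/2 → (6107/360, -5/2)
  seg 10: down by d7 = 38/3 → (6107/360, -91/6)

d5 = 145/12
d6 = 51/2
d7 = 38/3
d8 = 229/30
d9 = 9/2
d10 = 38/15
d11 = -185/12
d12 = -1313/72
endpoint = (6107/360, -91/6)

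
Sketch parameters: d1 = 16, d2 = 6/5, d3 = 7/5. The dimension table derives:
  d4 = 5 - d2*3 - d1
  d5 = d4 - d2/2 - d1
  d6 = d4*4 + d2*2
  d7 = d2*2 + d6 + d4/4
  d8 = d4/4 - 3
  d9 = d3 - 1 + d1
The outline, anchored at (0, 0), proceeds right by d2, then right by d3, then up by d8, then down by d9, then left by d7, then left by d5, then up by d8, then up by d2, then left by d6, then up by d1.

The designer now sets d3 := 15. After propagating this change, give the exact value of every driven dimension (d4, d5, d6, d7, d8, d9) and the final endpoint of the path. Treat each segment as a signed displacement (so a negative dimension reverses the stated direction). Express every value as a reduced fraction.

d4 = -73/5
d5 = -156/5
d6 = -56
d7 = -229/4
d8 = -133/20
d9 = 30
endpoint = (3213/20, -261/10)

Apply edit: d3 := 15
  d4 = 5 - d2*3 - d1 = -73/5
  d5 = d4 - d2/2 - d1 = -156/5
  d6 = d4*4 + d2*2 = -56
  d7 = d2*2 + d6 + d4/4 = -229/4
  d8 = d4/4 - 3 = -133/20
  d9 = d3 - 1 + d1 = 30
Walk from origin (0, 0):
  seg 1: right by d2 = 6/5 → (6/5, 0)
  seg 2: right by d3 = 15 → (81/5, 0)
  seg 3: up by d8 = -133/20 → (81/5, -133/20)
  seg 4: down by d9 = 30 → (81/5, -733/20)
  seg 5: left by d7 = -229/4 → (1469/20, -733/20)
  seg 6: left by d5 = -156/5 → (2093/20, -733/20)
  seg 7: up by d8 = -133/20 → (2093/20, -433/10)
  seg 8: up by d2 = 6/5 → (2093/20, -421/10)
  seg 9: left by d6 = -56 → (3213/20, -421/10)
  seg 10: up by d1 = 16 → (3213/20, -261/10)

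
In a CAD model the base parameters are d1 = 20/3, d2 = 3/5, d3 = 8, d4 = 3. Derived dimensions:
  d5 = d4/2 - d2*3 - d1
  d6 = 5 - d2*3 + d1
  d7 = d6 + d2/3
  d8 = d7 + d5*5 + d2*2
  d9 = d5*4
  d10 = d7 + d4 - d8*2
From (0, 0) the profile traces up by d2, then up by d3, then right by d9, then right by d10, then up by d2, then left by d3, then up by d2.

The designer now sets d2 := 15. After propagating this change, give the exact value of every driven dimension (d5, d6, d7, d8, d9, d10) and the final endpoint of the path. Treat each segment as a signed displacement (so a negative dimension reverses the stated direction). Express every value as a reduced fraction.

Apply edit: d2 := 15
  d5 = d4/2 - d2*3 - d1 = -301/6
  d6 = 5 - d2*3 + d1 = -100/3
  d7 = d6 + d2/3 = -85/3
  d8 = d7 + d5*5 + d2*2 = -1495/6
  d9 = d5*4 = -602/3
  d10 = d7 + d4 - d8*2 = 473
Walk from origin (0, 0):
  seg 1: up by d2 = 15 → (0, 15)
  seg 2: up by d3 = 8 → (0, 23)
  seg 3: right by d9 = -602/3 → (-602/3, 23)
  seg 4: right by d10 = 473 → (817/3, 23)
  seg 5: up by d2 = 15 → (817/3, 38)
  seg 6: left by d3 = 8 → (793/3, 38)
  seg 7: up by d2 = 15 → (793/3, 53)

d5 = -301/6
d6 = -100/3
d7 = -85/3
d8 = -1495/6
d9 = -602/3
d10 = 473
endpoint = (793/3, 53)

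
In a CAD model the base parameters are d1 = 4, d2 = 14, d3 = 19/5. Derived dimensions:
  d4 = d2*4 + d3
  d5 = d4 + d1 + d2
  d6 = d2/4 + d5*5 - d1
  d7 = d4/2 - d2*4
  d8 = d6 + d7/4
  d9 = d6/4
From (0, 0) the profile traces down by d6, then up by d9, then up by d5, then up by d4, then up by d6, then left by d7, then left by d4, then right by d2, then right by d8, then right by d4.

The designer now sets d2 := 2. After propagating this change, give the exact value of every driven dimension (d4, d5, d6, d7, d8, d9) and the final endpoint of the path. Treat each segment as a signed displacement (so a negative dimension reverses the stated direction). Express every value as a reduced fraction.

d4 = 59/5
d5 = 89/5
d6 = 171/2
d7 = -21/10
d8 = 3399/40
d9 = 171/8
endpoint = (3563/40, 2039/40)

Apply edit: d2 := 2
  d4 = d2*4 + d3 = 59/5
  d5 = d4 + d1 + d2 = 89/5
  d6 = d2/4 + d5*5 - d1 = 171/2
  d7 = d4/2 - d2*4 = -21/10
  d8 = d6 + d7/4 = 3399/40
  d9 = d6/4 = 171/8
Walk from origin (0, 0):
  seg 1: down by d6 = 171/2 → (0, -171/2)
  seg 2: up by d9 = 171/8 → (0, -513/8)
  seg 3: up by d5 = 89/5 → (0, -1853/40)
  seg 4: up by d4 = 59/5 → (0, -1381/40)
  seg 5: up by d6 = 171/2 → (0, 2039/40)
  seg 6: left by d7 = -21/10 → (21/10, 2039/40)
  seg 7: left by d4 = 59/5 → (-97/10, 2039/40)
  seg 8: right by d2 = 2 → (-77/10, 2039/40)
  seg 9: right by d8 = 3399/40 → (3091/40, 2039/40)
  seg 10: right by d4 = 59/5 → (3563/40, 2039/40)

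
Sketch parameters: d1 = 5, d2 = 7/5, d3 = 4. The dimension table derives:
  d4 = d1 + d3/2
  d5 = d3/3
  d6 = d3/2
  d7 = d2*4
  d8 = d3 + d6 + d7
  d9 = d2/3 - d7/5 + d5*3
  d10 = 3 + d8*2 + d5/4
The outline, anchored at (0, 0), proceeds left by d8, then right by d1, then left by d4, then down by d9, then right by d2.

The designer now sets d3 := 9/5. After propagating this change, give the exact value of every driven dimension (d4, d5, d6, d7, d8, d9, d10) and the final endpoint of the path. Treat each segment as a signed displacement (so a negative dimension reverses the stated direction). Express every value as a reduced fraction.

Apply edit: d3 := 9/5
  d4 = d1 + d3/2 = 59/10
  d5 = d3/3 = 3/5
  d6 = d3/2 = 9/10
  d7 = d2*4 = 28/5
  d8 = d3 + d6 + d7 = 83/10
  d9 = d2/3 - d7/5 + d5*3 = 86/75
  d10 = 3 + d8*2 + d5/4 = 79/4
Walk from origin (0, 0):
  seg 1: left by d8 = 83/10 → (-83/10, 0)
  seg 2: right by d1 = 5 → (-33/10, 0)
  seg 3: left by d4 = 59/10 → (-46/5, 0)
  seg 4: down by d9 = 86/75 → (-46/5, -86/75)
  seg 5: right by d2 = 7/5 → (-39/5, -86/75)

d4 = 59/10
d5 = 3/5
d6 = 9/10
d7 = 28/5
d8 = 83/10
d9 = 86/75
d10 = 79/4
endpoint = (-39/5, -86/75)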